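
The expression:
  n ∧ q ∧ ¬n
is never true.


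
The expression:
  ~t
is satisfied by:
  {t: False}


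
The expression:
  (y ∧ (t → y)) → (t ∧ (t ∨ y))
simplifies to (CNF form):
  t ∨ ¬y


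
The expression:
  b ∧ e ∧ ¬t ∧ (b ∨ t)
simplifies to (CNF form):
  b ∧ e ∧ ¬t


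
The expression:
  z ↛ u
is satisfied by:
  {z: True, u: False}


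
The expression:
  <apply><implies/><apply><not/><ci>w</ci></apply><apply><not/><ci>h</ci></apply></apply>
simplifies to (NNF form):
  <apply><or/><ci>w</ci><apply><not/><ci>h</ci></apply></apply>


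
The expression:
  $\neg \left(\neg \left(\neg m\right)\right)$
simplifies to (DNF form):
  $\neg m$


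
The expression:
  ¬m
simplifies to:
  ¬m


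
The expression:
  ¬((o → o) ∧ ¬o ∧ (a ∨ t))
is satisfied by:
  {o: True, a: False, t: False}
  {o: True, t: True, a: False}
  {o: True, a: True, t: False}
  {o: True, t: True, a: True}
  {t: False, a: False, o: False}


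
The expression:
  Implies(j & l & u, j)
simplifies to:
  True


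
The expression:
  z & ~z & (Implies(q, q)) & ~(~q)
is never true.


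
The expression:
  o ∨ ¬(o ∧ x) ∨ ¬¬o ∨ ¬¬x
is always true.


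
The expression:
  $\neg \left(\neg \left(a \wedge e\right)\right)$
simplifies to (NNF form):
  $a \wedge e$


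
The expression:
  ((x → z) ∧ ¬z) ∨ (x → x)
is always true.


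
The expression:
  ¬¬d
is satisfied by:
  {d: True}


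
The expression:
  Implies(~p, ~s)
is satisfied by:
  {p: True, s: False}
  {s: False, p: False}
  {s: True, p: True}


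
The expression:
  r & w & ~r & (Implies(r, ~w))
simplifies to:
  False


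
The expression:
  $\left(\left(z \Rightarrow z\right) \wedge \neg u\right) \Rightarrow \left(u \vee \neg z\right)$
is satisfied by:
  {u: True, z: False}
  {z: False, u: False}
  {z: True, u: True}


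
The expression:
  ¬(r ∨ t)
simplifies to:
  ¬r ∧ ¬t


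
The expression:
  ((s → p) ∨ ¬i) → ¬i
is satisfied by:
  {s: True, i: False, p: False}
  {s: False, i: False, p: False}
  {p: True, s: True, i: False}
  {p: True, s: False, i: False}
  {i: True, s: True, p: False}


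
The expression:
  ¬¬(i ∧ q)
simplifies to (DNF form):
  i ∧ q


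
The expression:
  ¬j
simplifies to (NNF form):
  ¬j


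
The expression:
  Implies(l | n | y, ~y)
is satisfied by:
  {y: False}


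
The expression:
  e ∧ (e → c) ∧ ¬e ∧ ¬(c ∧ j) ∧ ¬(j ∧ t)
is never true.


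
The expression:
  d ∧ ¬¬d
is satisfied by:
  {d: True}


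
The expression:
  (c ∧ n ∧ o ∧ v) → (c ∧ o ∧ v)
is always true.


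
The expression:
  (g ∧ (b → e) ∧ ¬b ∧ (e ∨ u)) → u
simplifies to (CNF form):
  b ∨ u ∨ ¬e ∨ ¬g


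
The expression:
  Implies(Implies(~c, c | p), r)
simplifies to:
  r | (~c & ~p)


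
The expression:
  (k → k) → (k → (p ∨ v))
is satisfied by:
  {p: True, v: True, k: False}
  {p: True, k: False, v: False}
  {v: True, k: False, p: False}
  {v: False, k: False, p: False}
  {p: True, v: True, k: True}
  {p: True, k: True, v: False}
  {v: True, k: True, p: False}


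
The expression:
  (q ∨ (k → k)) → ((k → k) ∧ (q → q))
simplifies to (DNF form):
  True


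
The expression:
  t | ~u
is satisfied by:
  {t: True, u: False}
  {u: False, t: False}
  {u: True, t: True}


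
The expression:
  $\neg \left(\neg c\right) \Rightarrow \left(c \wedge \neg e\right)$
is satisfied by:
  {c: False, e: False}
  {e: True, c: False}
  {c: True, e: False}


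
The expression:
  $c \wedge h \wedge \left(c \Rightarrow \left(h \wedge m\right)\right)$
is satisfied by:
  {h: True, m: True, c: True}


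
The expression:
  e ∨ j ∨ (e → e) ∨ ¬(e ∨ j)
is always true.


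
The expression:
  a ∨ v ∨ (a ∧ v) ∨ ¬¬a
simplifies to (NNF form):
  a ∨ v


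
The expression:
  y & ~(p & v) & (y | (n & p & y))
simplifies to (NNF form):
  y & (~p | ~v)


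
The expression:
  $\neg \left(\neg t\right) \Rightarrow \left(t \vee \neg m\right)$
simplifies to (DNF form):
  $\text{True}$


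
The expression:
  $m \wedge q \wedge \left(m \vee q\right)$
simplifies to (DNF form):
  $m \wedge q$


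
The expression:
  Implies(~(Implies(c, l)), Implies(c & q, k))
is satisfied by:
  {k: True, l: True, c: False, q: False}
  {k: True, c: False, l: False, q: False}
  {l: True, k: False, c: False, q: False}
  {k: False, c: False, l: False, q: False}
  {q: True, k: True, l: True, c: False}
  {q: True, k: True, c: False, l: False}
  {q: True, l: True, k: False, c: False}
  {q: True, k: False, c: False, l: False}
  {k: True, c: True, l: True, q: False}
  {k: True, c: True, q: False, l: False}
  {c: True, l: True, q: False, k: False}
  {c: True, q: False, l: False, k: False}
  {k: True, c: True, q: True, l: True}
  {k: True, c: True, q: True, l: False}
  {c: True, q: True, l: True, k: False}


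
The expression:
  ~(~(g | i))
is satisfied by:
  {i: True, g: True}
  {i: True, g: False}
  {g: True, i: False}


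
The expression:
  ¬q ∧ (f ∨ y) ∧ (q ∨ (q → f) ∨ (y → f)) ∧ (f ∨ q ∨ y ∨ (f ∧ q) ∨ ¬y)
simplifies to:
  ¬q ∧ (f ∨ y)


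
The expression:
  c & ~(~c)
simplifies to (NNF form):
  c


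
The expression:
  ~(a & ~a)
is always true.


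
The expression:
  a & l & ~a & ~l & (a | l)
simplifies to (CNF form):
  False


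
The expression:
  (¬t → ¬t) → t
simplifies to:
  t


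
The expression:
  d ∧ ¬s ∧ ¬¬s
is never true.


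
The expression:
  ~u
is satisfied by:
  {u: False}


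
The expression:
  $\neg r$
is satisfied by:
  {r: False}


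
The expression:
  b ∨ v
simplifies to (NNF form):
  b ∨ v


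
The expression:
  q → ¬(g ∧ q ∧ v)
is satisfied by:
  {g: False, v: False, q: False}
  {q: True, g: False, v: False}
  {v: True, g: False, q: False}
  {q: True, v: True, g: False}
  {g: True, q: False, v: False}
  {q: True, g: True, v: False}
  {v: True, g: True, q: False}


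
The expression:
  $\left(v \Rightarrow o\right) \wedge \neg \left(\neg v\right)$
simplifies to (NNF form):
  $o \wedge v$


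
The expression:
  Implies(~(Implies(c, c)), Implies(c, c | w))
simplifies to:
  True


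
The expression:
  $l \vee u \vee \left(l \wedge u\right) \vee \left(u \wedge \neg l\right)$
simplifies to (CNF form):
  $l \vee u$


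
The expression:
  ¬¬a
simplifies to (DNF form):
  a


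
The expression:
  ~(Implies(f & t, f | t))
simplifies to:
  False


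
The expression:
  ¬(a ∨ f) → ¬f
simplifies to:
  True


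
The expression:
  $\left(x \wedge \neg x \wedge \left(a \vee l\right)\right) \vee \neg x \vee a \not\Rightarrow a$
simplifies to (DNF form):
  $\neg x$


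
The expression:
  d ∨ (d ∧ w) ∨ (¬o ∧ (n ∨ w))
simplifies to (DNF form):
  d ∨ (n ∧ ¬o) ∨ (w ∧ ¬o)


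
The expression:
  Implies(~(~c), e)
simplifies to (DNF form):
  e | ~c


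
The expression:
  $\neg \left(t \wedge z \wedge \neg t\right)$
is always true.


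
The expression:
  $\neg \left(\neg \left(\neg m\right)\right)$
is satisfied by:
  {m: False}


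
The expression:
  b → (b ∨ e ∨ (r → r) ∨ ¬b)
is always true.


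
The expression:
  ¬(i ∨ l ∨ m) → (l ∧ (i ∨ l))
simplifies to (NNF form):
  i ∨ l ∨ m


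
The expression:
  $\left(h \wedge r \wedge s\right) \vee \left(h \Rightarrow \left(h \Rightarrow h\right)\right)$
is always true.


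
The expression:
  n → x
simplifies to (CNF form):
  x ∨ ¬n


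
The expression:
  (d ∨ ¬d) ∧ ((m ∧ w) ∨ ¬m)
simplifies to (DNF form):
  w ∨ ¬m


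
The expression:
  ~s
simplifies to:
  ~s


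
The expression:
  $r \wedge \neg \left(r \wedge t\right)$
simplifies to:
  $r \wedge \neg t$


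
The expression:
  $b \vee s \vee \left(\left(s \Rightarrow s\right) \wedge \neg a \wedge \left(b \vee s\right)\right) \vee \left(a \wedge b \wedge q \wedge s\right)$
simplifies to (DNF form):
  $b \vee s$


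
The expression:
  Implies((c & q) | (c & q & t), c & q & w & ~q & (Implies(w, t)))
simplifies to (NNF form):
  ~c | ~q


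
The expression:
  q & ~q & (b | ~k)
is never true.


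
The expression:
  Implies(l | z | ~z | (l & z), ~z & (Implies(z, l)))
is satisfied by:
  {z: False}


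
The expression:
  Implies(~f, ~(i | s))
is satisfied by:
  {f: True, s: False, i: False}
  {i: True, f: True, s: False}
  {f: True, s: True, i: False}
  {i: True, f: True, s: True}
  {i: False, s: False, f: False}


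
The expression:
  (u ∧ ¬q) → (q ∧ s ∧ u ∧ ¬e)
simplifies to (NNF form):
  q ∨ ¬u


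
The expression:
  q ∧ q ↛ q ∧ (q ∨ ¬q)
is never true.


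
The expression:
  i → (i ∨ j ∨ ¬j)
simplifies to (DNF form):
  True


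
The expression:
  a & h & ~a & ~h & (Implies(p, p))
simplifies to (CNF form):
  False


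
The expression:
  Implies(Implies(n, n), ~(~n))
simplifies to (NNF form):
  n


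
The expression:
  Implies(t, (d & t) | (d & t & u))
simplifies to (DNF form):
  d | ~t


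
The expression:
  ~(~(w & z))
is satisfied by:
  {z: True, w: True}


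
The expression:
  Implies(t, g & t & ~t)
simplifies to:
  ~t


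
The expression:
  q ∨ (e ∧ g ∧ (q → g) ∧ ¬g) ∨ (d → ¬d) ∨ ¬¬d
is always true.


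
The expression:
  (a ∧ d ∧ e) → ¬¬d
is always true.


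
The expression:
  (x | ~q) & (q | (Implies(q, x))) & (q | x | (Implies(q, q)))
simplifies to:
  x | ~q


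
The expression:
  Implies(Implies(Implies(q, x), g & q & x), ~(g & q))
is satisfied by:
  {g: False, q: False}
  {q: True, g: False}
  {g: True, q: False}


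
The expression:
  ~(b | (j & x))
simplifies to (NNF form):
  ~b & (~j | ~x)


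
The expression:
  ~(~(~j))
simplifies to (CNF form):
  ~j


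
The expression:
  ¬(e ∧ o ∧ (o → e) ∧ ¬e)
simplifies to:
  True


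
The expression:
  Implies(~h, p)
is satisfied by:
  {p: True, h: True}
  {p: True, h: False}
  {h: True, p: False}


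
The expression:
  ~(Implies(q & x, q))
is never true.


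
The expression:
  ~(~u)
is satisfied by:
  {u: True}


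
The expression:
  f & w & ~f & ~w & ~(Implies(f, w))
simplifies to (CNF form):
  False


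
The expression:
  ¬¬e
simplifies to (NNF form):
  e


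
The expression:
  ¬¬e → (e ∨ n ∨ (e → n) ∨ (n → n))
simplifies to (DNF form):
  True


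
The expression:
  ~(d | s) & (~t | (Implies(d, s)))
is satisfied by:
  {d: False, s: False}


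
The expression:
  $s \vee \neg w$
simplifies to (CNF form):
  $s \vee \neg w$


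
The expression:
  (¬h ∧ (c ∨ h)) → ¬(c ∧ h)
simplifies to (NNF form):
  True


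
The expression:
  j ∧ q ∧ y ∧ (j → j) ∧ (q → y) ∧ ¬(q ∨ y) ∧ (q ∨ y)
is never true.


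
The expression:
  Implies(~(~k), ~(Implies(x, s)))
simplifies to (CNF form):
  (x | ~k) & (~k | ~s)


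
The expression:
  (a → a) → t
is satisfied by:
  {t: True}


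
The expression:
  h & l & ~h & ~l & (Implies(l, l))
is never true.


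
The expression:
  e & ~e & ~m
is never true.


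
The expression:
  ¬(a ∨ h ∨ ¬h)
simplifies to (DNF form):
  False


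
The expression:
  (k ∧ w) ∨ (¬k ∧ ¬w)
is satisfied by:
  {w: False, k: False}
  {k: True, w: True}


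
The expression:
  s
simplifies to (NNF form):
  s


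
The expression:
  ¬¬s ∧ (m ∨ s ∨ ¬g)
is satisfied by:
  {s: True}


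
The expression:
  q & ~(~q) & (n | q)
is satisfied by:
  {q: True}


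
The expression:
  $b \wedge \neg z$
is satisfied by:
  {b: True, z: False}


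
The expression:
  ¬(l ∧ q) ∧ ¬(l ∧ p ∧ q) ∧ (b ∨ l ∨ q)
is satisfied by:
  {b: True, q: False, l: False}
  {b: True, q: True, l: False}
  {q: True, b: False, l: False}
  {l: True, b: True, q: False}
  {l: True, b: False, q: False}


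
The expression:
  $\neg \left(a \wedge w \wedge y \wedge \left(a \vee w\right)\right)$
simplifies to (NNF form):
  $\neg a \vee \neg w \vee \neg y$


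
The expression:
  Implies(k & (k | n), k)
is always true.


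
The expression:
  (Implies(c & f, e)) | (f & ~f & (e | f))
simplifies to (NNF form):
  e | ~c | ~f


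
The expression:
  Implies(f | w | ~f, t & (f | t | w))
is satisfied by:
  {t: True}


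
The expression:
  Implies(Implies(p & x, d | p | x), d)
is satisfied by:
  {d: True}


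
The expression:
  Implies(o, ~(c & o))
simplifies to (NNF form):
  ~c | ~o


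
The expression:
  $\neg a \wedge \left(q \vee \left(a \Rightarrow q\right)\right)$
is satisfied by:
  {a: False}


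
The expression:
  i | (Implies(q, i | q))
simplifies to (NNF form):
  True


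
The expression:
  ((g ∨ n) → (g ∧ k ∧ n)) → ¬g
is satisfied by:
  {g: False, k: False, n: False}
  {n: True, g: False, k: False}
  {k: True, g: False, n: False}
  {n: True, k: True, g: False}
  {g: True, n: False, k: False}
  {n: True, g: True, k: False}
  {k: True, g: True, n: False}


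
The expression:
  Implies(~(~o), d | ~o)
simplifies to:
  d | ~o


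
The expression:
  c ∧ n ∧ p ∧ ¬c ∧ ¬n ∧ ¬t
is never true.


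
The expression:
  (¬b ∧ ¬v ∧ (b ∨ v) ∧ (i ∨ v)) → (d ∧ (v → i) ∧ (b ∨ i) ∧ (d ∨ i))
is always true.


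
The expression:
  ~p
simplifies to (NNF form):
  ~p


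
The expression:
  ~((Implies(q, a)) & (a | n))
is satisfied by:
  {q: True, a: False, n: False}
  {q: False, a: False, n: False}
  {n: True, q: True, a: False}


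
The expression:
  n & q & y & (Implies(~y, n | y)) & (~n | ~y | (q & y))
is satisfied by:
  {n: True, y: True, q: True}


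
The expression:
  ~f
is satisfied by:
  {f: False}


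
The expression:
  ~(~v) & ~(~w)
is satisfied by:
  {w: True, v: True}


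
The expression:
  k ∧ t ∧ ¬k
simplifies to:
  False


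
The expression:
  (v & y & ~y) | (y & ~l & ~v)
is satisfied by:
  {y: True, v: False, l: False}


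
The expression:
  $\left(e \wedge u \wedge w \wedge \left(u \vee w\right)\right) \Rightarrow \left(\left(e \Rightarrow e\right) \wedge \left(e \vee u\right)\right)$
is always true.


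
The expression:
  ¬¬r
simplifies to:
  r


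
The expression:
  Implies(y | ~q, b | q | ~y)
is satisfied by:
  {b: True, q: True, y: False}
  {b: True, q: False, y: False}
  {q: True, b: False, y: False}
  {b: False, q: False, y: False}
  {b: True, y: True, q: True}
  {b: True, y: True, q: False}
  {y: True, q: True, b: False}


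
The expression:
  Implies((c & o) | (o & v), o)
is always true.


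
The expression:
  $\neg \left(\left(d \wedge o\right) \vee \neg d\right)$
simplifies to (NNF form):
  $d \wedge \neg o$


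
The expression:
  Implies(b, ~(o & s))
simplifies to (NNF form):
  ~b | ~o | ~s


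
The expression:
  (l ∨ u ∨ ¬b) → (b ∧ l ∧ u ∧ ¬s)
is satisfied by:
  {b: True, s: False, u: False, l: False}
  {b: True, s: True, u: False, l: False}
  {l: True, u: True, b: True, s: False}


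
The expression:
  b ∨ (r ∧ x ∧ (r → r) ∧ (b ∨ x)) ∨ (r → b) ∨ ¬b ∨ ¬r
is always true.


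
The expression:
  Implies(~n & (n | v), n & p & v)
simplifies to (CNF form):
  n | ~v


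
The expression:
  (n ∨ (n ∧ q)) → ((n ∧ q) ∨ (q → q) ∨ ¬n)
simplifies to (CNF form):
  True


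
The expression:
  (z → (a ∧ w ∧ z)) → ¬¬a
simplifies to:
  a ∨ z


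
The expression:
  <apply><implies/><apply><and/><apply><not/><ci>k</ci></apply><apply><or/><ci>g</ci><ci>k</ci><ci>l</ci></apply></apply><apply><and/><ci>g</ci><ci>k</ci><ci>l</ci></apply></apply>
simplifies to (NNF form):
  <apply><or/><ci>k</ci><apply><and/><apply><not/><ci>g</ci></apply><apply><not/><ci>l</ci></apply></apply></apply>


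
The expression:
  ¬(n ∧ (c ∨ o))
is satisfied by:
  {o: False, n: False, c: False}
  {c: True, o: False, n: False}
  {o: True, c: False, n: False}
  {c: True, o: True, n: False}
  {n: True, c: False, o: False}


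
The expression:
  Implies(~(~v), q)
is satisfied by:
  {q: True, v: False}
  {v: False, q: False}
  {v: True, q: True}


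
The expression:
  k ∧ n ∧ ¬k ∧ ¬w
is never true.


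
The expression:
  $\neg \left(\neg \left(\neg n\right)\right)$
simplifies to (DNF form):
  $\neg n$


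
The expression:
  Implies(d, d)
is always true.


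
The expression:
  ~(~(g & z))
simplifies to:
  g & z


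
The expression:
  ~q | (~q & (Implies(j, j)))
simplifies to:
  ~q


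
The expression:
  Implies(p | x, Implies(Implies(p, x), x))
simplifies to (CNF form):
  True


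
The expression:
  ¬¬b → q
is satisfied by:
  {q: True, b: False}
  {b: False, q: False}
  {b: True, q: True}


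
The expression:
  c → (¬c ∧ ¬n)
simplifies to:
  ¬c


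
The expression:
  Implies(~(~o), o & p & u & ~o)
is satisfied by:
  {o: False}


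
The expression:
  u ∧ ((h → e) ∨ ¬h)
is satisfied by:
  {u: True, e: True, h: False}
  {u: True, h: False, e: False}
  {u: True, e: True, h: True}


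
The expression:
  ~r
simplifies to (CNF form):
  ~r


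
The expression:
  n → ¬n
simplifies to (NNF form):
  ¬n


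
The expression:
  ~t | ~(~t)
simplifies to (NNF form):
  True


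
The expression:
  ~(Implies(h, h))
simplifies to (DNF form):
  False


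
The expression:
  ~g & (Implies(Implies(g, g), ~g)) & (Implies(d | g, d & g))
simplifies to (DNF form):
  ~d & ~g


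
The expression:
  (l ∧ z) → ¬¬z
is always true.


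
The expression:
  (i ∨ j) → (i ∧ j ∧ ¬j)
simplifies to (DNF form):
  ¬i ∧ ¬j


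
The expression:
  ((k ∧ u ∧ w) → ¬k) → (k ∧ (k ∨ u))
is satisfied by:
  {k: True}


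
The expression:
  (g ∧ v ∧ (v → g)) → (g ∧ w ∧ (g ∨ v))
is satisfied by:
  {w: True, g: False, v: False}
  {g: False, v: False, w: False}
  {w: True, v: True, g: False}
  {v: True, g: False, w: False}
  {w: True, g: True, v: False}
  {g: True, w: False, v: False}
  {w: True, v: True, g: True}


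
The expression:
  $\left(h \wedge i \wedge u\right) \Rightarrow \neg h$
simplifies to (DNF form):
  $\neg h \vee \neg i \vee \neg u$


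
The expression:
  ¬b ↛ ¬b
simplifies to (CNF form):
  False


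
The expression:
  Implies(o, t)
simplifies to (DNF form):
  t | ~o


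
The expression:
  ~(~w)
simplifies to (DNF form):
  w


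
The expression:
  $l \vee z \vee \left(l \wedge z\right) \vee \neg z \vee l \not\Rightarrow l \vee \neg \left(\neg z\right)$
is always true.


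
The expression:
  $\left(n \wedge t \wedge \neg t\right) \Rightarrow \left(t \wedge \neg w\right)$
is always true.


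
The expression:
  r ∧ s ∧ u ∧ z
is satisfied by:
  {r: True, z: True, u: True, s: True}


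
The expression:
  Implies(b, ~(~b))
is always true.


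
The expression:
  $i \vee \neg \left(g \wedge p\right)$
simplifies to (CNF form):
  $i \vee \neg g \vee \neg p$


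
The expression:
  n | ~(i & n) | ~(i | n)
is always true.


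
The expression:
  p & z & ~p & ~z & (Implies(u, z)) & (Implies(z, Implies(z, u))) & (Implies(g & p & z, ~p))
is never true.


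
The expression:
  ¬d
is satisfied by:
  {d: False}


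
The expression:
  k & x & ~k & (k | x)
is never true.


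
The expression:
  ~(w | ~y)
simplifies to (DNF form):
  y & ~w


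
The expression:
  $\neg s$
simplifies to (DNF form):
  $\neg s$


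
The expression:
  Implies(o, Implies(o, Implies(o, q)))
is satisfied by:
  {q: True, o: False}
  {o: False, q: False}
  {o: True, q: True}


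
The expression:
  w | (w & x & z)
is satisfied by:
  {w: True}


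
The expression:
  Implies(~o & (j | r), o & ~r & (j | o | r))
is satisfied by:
  {o: True, r: False, j: False}
  {j: True, o: True, r: False}
  {o: True, r: True, j: False}
  {j: True, o: True, r: True}
  {j: False, r: False, o: False}


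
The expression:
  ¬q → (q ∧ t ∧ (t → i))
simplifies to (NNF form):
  q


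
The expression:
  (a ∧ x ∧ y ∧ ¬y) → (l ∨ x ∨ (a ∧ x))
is always true.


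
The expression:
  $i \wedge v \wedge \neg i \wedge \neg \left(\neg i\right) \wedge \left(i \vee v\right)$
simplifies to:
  $\text{False}$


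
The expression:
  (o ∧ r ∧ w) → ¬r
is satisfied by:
  {w: False, o: False, r: False}
  {r: True, w: False, o: False}
  {o: True, w: False, r: False}
  {r: True, o: True, w: False}
  {w: True, r: False, o: False}
  {r: True, w: True, o: False}
  {o: True, w: True, r: False}


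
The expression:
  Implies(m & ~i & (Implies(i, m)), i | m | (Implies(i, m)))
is always true.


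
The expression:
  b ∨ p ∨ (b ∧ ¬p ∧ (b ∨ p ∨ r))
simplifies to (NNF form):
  b ∨ p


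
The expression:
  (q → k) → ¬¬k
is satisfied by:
  {k: True, q: True}
  {k: True, q: False}
  {q: True, k: False}


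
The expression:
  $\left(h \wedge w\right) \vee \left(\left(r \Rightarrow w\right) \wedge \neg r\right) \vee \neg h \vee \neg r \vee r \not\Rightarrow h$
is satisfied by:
  {w: True, h: False, r: False}
  {h: False, r: False, w: False}
  {r: True, w: True, h: False}
  {r: True, h: False, w: False}
  {w: True, h: True, r: False}
  {h: True, w: False, r: False}
  {r: True, h: True, w: True}


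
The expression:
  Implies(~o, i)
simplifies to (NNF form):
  i | o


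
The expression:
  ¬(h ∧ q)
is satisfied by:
  {h: False, q: False}
  {q: True, h: False}
  {h: True, q: False}


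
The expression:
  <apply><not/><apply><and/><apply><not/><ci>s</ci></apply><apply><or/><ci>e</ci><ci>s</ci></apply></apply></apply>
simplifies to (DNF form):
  <apply><or/><ci>s</ci><apply><not/><ci>e</ci></apply></apply>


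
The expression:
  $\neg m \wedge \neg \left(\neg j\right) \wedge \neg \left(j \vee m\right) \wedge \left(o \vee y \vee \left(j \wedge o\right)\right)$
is never true.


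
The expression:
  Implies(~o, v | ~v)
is always true.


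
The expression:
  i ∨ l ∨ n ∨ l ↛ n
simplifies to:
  i ∨ l ∨ n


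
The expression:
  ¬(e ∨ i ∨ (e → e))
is never true.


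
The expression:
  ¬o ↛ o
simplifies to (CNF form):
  True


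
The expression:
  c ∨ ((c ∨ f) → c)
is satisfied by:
  {c: True, f: False}
  {f: False, c: False}
  {f: True, c: True}


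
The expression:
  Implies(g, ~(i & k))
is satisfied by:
  {g: False, k: False, i: False}
  {i: True, g: False, k: False}
  {k: True, g: False, i: False}
  {i: True, k: True, g: False}
  {g: True, i: False, k: False}
  {i: True, g: True, k: False}
  {k: True, g: True, i: False}


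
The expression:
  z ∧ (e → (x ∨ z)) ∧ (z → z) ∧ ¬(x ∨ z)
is never true.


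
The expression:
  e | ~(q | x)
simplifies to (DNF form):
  e | (~q & ~x)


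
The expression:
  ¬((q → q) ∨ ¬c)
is never true.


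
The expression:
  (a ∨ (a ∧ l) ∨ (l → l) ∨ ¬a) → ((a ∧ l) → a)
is always true.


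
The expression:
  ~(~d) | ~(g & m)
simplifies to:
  d | ~g | ~m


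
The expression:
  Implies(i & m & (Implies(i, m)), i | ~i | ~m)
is always true.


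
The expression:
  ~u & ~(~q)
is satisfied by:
  {q: True, u: False}


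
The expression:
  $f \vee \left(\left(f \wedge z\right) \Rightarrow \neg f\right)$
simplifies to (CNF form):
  $\text{True}$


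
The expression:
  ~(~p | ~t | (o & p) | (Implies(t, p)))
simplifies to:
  False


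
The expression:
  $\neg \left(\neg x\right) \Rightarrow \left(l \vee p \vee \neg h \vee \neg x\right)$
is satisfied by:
  {l: True, p: True, h: False, x: False}
  {l: True, h: False, p: False, x: False}
  {p: True, l: False, h: False, x: False}
  {l: False, h: False, p: False, x: False}
  {x: True, l: True, p: True, h: False}
  {x: True, l: True, h: False, p: False}
  {x: True, p: True, l: False, h: False}
  {x: True, l: False, h: False, p: False}
  {l: True, h: True, p: True, x: False}
  {l: True, h: True, x: False, p: False}
  {h: True, p: True, x: False, l: False}
  {h: True, x: False, p: False, l: False}
  {l: True, h: True, x: True, p: True}
  {l: True, h: True, x: True, p: False}
  {h: True, x: True, p: True, l: False}


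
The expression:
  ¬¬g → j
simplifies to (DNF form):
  j ∨ ¬g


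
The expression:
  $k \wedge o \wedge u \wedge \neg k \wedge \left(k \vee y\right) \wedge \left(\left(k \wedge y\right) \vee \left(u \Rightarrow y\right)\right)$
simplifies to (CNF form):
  $\text{False}$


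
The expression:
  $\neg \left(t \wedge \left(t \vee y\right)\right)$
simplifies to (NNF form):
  $\neg t$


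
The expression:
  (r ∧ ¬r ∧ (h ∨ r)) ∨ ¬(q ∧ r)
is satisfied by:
  {q: False, r: False}
  {r: True, q: False}
  {q: True, r: False}


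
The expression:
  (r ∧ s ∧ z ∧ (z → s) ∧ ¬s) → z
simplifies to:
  True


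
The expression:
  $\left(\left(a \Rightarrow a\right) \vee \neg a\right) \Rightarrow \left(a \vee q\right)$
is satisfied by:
  {a: True, q: True}
  {a: True, q: False}
  {q: True, a: False}


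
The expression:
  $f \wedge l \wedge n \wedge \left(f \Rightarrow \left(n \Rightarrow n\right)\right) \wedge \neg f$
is never true.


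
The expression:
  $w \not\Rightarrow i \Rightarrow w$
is always true.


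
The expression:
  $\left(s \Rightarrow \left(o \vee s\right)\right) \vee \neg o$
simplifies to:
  $\text{True}$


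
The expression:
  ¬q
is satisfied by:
  {q: False}


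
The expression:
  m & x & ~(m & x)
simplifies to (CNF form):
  False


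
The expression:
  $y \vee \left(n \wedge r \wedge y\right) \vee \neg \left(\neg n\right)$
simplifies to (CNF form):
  $n \vee y$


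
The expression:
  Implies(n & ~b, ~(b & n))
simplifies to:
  True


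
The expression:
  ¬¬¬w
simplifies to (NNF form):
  ¬w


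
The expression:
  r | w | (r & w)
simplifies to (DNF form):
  r | w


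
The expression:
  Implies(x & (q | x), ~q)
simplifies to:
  ~q | ~x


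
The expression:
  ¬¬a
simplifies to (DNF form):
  a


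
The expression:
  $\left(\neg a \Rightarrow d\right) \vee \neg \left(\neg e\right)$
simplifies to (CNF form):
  $a \vee d \vee e$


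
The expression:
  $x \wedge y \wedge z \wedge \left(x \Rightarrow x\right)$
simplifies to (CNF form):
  $x \wedge y \wedge z$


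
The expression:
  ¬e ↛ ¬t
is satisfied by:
  {t: True, e: False}


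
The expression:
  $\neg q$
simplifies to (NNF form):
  $\neg q$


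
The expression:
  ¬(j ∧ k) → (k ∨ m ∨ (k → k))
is always true.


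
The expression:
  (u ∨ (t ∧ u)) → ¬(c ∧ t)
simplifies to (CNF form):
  ¬c ∨ ¬t ∨ ¬u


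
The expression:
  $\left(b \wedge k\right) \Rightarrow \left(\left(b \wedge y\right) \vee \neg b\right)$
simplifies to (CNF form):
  $y \vee \neg b \vee \neg k$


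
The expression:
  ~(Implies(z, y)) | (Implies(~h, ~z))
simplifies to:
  h | ~y | ~z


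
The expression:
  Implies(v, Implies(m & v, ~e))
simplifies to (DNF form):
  ~e | ~m | ~v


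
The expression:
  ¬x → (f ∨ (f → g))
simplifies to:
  True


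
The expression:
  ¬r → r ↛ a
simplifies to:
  r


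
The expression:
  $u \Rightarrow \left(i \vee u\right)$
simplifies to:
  $\text{True}$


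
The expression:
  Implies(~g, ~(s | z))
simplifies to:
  g | (~s & ~z)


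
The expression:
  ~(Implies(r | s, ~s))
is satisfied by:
  {s: True}


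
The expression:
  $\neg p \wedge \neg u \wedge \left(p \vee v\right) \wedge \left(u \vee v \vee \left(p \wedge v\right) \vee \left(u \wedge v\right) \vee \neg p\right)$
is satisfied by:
  {v: True, u: False, p: False}


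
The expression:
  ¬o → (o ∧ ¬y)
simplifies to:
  o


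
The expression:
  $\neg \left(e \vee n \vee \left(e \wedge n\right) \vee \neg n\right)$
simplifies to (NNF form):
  $\text{False}$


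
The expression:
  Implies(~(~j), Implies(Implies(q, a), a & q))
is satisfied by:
  {q: True, j: False}
  {j: False, q: False}
  {j: True, q: True}


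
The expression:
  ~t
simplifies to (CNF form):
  ~t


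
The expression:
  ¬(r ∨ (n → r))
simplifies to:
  n ∧ ¬r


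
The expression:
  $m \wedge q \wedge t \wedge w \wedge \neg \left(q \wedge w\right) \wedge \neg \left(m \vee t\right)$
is never true.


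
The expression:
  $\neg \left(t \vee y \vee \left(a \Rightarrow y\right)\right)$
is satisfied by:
  {a: True, y: False, t: False}


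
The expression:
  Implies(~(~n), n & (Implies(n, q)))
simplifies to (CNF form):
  q | ~n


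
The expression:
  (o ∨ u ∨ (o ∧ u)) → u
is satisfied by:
  {u: True, o: False}
  {o: False, u: False}
  {o: True, u: True}


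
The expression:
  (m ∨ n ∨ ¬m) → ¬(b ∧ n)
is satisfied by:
  {n: False, b: False}
  {b: True, n: False}
  {n: True, b: False}


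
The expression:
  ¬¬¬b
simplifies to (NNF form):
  ¬b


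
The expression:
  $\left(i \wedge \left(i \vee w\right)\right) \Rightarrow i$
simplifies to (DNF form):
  $\text{True}$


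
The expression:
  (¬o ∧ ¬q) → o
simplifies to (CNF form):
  o ∨ q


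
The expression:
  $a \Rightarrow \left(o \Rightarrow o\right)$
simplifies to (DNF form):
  $\text{True}$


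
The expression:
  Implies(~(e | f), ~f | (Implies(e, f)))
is always true.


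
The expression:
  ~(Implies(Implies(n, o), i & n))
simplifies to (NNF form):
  ~n | (o & ~i)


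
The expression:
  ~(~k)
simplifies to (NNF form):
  k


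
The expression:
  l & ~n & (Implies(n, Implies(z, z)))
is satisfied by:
  {l: True, n: False}


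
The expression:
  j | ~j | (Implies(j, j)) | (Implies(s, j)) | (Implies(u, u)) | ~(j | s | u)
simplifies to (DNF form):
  True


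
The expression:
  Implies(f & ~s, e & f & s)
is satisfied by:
  {s: True, f: False}
  {f: False, s: False}
  {f: True, s: True}


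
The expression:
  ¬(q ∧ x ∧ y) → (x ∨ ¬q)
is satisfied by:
  {x: True, q: False}
  {q: False, x: False}
  {q: True, x: True}


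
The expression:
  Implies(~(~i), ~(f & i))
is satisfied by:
  {i: False, f: False}
  {f: True, i: False}
  {i: True, f: False}


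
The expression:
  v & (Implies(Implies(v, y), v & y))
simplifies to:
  v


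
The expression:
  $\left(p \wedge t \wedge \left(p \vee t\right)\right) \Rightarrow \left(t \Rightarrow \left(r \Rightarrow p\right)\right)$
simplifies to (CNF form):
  $\text{True}$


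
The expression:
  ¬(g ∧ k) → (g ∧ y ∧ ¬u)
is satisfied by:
  {y: True, k: True, g: True, u: False}
  {k: True, g: True, u: False, y: False}
  {y: True, k: True, u: True, g: True}
  {k: True, u: True, g: True, y: False}
  {y: True, g: True, u: False, k: False}


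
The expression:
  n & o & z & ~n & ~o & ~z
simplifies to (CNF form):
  False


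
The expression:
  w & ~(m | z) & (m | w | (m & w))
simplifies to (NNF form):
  w & ~m & ~z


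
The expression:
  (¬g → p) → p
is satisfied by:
  {p: True, g: False}
  {g: False, p: False}
  {g: True, p: True}


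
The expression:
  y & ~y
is never true.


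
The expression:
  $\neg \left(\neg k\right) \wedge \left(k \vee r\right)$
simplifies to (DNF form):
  $k$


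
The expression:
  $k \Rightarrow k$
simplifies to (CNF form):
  $\text{True}$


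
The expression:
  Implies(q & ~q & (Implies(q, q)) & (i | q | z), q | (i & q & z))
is always true.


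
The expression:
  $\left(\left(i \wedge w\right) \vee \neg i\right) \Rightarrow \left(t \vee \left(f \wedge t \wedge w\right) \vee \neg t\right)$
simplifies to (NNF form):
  $\text{True}$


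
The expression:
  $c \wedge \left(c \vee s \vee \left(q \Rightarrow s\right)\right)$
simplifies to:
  $c$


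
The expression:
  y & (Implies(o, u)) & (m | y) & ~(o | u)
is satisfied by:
  {y: True, u: False, o: False}


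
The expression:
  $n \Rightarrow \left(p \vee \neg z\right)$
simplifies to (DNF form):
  $p \vee \neg n \vee \neg z$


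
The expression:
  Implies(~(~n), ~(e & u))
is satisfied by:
  {u: False, e: False, n: False}
  {n: True, u: False, e: False}
  {e: True, u: False, n: False}
  {n: True, e: True, u: False}
  {u: True, n: False, e: False}
  {n: True, u: True, e: False}
  {e: True, u: True, n: False}


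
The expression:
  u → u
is always true.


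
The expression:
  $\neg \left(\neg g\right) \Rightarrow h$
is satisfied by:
  {h: True, g: False}
  {g: False, h: False}
  {g: True, h: True}


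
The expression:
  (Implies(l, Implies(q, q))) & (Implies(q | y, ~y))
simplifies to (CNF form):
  ~y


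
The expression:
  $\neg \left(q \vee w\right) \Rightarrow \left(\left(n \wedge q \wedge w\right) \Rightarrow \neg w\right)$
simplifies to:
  $\text{True}$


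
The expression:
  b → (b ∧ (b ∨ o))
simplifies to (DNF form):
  True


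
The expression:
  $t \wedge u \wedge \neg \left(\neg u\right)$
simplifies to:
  $t \wedge u$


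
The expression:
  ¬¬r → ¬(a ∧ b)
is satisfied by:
  {a: False, b: False, r: False}
  {r: True, a: False, b: False}
  {b: True, a: False, r: False}
  {r: True, b: True, a: False}
  {a: True, r: False, b: False}
  {r: True, a: True, b: False}
  {b: True, a: True, r: False}


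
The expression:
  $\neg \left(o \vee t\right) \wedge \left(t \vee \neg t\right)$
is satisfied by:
  {o: False, t: False}


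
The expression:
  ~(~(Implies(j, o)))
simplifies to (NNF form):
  o | ~j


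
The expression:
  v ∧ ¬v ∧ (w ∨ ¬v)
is never true.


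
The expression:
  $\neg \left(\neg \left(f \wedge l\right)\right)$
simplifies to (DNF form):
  $f \wedge l$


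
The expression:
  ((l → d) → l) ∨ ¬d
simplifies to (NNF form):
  l ∨ ¬d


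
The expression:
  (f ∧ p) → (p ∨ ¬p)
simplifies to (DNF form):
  True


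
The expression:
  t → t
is always true.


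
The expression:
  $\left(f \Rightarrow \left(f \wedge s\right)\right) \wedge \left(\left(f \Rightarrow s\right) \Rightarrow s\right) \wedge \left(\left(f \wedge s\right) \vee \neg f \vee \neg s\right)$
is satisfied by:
  {s: True}


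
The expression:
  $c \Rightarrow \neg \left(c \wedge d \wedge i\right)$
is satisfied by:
  {c: False, d: False, i: False}
  {i: True, c: False, d: False}
  {d: True, c: False, i: False}
  {i: True, d: True, c: False}
  {c: True, i: False, d: False}
  {i: True, c: True, d: False}
  {d: True, c: True, i: False}


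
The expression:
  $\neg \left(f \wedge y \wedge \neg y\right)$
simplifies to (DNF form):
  $\text{True}$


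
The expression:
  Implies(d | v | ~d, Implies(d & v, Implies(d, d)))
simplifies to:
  True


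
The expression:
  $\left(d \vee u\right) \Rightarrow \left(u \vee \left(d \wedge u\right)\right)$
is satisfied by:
  {u: True, d: False}
  {d: False, u: False}
  {d: True, u: True}


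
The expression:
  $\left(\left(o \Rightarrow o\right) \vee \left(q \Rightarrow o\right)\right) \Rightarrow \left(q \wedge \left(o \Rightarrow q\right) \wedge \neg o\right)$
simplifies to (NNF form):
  $q \wedge \neg o$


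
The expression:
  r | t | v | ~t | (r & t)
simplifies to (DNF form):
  True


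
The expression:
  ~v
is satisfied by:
  {v: False}


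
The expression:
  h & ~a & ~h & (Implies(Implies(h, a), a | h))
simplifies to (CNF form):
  False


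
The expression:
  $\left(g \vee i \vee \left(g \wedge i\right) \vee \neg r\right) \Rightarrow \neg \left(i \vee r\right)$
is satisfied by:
  {i: False, g: False, r: False}
  {r: True, i: False, g: False}
  {g: True, i: False, r: False}


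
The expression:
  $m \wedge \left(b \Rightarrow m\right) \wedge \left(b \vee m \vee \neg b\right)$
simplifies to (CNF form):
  $m$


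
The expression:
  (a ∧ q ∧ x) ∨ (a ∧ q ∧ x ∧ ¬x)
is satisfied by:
  {a: True, x: True, q: True}


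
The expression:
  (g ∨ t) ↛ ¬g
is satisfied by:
  {g: True}


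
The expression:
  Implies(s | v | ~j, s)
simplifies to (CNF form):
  (j | s) & (s | ~v)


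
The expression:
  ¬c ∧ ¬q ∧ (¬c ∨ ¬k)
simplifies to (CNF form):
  ¬c ∧ ¬q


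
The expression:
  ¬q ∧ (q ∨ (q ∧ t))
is never true.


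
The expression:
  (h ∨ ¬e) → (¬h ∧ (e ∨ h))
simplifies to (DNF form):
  e ∧ ¬h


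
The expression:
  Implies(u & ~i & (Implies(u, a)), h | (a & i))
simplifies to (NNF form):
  h | i | ~a | ~u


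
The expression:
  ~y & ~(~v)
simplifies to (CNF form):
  v & ~y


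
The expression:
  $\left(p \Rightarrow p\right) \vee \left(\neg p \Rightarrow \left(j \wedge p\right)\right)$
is always true.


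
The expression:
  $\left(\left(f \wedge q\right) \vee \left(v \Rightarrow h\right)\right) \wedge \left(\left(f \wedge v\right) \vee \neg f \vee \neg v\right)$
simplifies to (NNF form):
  $h \vee \left(f \wedge q\right) \vee \neg v$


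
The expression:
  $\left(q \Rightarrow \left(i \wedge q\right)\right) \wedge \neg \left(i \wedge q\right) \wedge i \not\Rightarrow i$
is never true.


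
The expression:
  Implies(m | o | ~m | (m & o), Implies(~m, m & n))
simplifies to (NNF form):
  m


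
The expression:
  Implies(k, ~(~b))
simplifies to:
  b | ~k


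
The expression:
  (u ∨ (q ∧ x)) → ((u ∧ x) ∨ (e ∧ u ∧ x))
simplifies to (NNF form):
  (u ∧ x) ∨ (¬q ∧ ¬u) ∨ (¬u ∧ ¬x)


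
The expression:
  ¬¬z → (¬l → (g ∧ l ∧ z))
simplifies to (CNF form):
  l ∨ ¬z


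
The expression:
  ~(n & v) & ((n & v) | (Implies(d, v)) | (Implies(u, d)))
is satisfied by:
  {v: False, n: False}
  {n: True, v: False}
  {v: True, n: False}


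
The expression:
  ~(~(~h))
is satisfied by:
  {h: False}


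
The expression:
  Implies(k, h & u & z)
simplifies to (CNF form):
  (h | ~k) & (u | ~k) & (z | ~k)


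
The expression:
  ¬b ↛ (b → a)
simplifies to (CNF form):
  False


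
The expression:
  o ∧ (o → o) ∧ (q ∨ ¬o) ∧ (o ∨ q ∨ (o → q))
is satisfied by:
  {o: True, q: True}


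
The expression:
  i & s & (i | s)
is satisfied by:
  {i: True, s: True}


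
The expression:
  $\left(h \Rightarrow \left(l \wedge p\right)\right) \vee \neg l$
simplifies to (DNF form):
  $p \vee \neg h \vee \neg l$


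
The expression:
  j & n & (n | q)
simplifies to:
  j & n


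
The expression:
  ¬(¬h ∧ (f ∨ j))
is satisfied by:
  {h: True, j: False, f: False}
  {f: True, h: True, j: False}
  {h: True, j: True, f: False}
  {f: True, h: True, j: True}
  {f: False, j: False, h: False}
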